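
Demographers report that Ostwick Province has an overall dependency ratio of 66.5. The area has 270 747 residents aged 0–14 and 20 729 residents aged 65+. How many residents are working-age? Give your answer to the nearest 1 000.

Working-age: 438 000

Total dependency ratio = (youth + elderly) / working-age × 100
66.5 = (270 747 + 20 729) / W × 100
⇒ 438 000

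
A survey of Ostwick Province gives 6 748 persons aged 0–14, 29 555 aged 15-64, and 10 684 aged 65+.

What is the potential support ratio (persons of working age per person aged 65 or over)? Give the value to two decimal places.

Potential support ratio: 2.77

Potential support ratio = 29 555 / 10 684 = 2.77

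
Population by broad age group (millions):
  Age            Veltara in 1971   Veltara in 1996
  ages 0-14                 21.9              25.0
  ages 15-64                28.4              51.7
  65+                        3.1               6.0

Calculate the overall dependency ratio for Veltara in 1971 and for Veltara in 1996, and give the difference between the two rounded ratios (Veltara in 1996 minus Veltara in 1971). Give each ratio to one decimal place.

Veltara in 1971: 88.0
Veltara in 1996: 60.0
Difference: -28.0

Veltara in 1971: (21.9 + 3.1) / 28.4 × 100 = 25.0 / 28.4 × 100 = 88.0
Veltara in 1996: (25.0 + 6.0) / 51.7 × 100 = 31.0 / 51.7 × 100 = 60.0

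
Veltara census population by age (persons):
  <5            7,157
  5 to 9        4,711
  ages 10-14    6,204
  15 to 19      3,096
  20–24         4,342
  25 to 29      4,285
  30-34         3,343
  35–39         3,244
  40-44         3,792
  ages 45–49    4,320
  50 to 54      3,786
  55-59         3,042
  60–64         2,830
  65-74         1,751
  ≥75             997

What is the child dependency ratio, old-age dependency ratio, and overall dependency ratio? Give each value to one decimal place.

Youth dependency ratio: 50.1
Old-age dependency ratio: 7.6
Total dependency ratio: 57.7

0–14: 7,157 + 4,711 + 6,204 = 18,072
15–64: 3,096 + 4,342 + 4,285 + 3,343 + 3,244 + 3,792 + 4,320 + 3,786 + 3,042 + 2,830 = 36,080
65+: 1,751 + 997 = 2,748
Youth dependency ratio = 18,072 / 36,080 × 100 = 50.1
Old-age dependency ratio = 2,748 / 36,080 × 100 = 7.6
Total dependency ratio = (18,072 + 2,748) / 36,080 × 100 = 20,820 / 36,080 × 100 = 57.7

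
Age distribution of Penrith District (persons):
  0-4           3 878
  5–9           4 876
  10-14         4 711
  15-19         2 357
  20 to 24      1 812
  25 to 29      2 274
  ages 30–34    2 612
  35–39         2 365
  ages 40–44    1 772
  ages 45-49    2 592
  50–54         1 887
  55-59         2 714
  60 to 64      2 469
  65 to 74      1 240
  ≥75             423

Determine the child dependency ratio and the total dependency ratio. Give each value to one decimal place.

0–14: 3 878 + 4 876 + 4 711 = 13 465
15–64: 2 357 + 1 812 + 2 274 + 2 612 + 2 365 + 1 772 + 2 592 + 1 887 + 2 714 + 2 469 = 22 854
65+: 1 240 + 423 = 1 663
Youth dependency ratio = 13 465 / 22 854 × 100 = 58.9
Total dependency ratio = (13 465 + 1 663) / 22 854 × 100 = 15 128 / 22 854 × 100 = 66.2

Youth dependency ratio: 58.9
Total dependency ratio: 66.2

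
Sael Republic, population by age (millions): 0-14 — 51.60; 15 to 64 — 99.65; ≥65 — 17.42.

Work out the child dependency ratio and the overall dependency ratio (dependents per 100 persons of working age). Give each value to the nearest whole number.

Youth dependency ratio: 52
Total dependency ratio: 69

Youth dependency ratio = 51.60 / 99.65 × 100 = 52
Total dependency ratio = (51.60 + 17.42) / 99.65 × 100 = 69.02 / 99.65 × 100 = 69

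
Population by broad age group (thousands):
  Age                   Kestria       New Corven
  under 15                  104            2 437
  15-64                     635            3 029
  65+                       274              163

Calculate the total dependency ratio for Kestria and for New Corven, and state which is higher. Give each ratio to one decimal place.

Kestria: 59.5
New Corven: 85.8
Higher: New Corven

Kestria: (104 + 274) / 635 × 100 = 378 / 635 × 100 = 59.5
New Corven: (2 437 + 163) / 3 029 × 100 = 2 600 / 3 029 × 100 = 85.8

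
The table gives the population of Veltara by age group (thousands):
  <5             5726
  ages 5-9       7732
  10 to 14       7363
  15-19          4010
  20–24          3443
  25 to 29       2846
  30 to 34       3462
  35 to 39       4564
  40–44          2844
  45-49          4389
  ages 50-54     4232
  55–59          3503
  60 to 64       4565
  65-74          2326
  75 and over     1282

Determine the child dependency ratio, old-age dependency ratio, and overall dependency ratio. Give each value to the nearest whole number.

Youth dependency ratio: 55
Old-age dependency ratio: 10
Total dependency ratio: 65

0–14: 5726 + 7732 + 7363 = 20821
15–64: 4010 + 3443 + 2846 + 3462 + 4564 + 2844 + 4389 + 4232 + 3503 + 4565 = 37858
65+: 2326 + 1282 = 3608
Youth dependency ratio = 20821 / 37858 × 100 = 55
Old-age dependency ratio = 3608 / 37858 × 100 = 10
Total dependency ratio = (20821 + 3608) / 37858 × 100 = 24429 / 37858 × 100 = 65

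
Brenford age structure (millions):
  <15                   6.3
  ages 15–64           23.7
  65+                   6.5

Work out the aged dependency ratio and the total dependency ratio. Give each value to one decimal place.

Old-age dependency ratio: 27.4
Total dependency ratio: 54.0

Old-age dependency ratio = 6.5 / 23.7 × 100 = 27.4
Total dependency ratio = (6.3 + 6.5) / 23.7 × 100 = 12.8 / 23.7 × 100 = 54.0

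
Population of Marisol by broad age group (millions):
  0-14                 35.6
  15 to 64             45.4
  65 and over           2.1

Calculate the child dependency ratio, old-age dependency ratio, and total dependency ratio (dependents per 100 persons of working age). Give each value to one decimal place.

Youth dependency ratio: 78.4
Old-age dependency ratio: 4.6
Total dependency ratio: 83.0

Youth dependency ratio = 35.6 / 45.4 × 100 = 78.4
Old-age dependency ratio = 2.1 / 45.4 × 100 = 4.6
Total dependency ratio = (35.6 + 2.1) / 45.4 × 100 = 37.7 / 45.4 × 100 = 83.0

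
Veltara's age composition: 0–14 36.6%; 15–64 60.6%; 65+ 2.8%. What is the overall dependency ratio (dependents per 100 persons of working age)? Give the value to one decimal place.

Total dependency ratio: 65.0

Total dependency ratio = (36.6 + 2.8) / 60.6 × 100 = 39.4 / 60.6 × 100 = 65.0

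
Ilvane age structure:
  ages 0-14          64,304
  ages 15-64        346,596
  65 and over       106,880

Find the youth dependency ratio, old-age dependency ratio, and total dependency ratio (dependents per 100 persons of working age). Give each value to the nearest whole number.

Youth dependency ratio: 19
Old-age dependency ratio: 31
Total dependency ratio: 49

Youth dependency ratio = 64,304 / 346,596 × 100 = 19
Old-age dependency ratio = 106,880 / 346,596 × 100 = 31
Total dependency ratio = (64,304 + 106,880) / 346,596 × 100 = 171,184 / 346,596 × 100 = 49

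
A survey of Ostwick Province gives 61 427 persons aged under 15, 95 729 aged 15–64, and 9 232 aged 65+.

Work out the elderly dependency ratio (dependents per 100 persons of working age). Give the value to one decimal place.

Old-age dependency ratio = 9 232 / 95 729 × 100 = 9.6

Old-age dependency ratio: 9.6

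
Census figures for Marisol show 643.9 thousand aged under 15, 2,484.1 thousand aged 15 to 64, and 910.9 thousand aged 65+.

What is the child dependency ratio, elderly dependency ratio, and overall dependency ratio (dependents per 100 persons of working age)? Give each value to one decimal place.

Youth dependency ratio = 643.9 / 2,484.1 × 100 = 25.9
Old-age dependency ratio = 910.9 / 2,484.1 × 100 = 36.7
Total dependency ratio = (643.9 + 910.9) / 2,484.1 × 100 = 1,554.8 / 2,484.1 × 100 = 62.6

Youth dependency ratio: 25.9
Old-age dependency ratio: 36.7
Total dependency ratio: 62.6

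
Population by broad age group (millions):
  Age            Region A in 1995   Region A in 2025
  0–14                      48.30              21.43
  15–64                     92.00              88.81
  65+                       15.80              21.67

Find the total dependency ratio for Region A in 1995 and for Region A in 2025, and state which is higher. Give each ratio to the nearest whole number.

Region A in 1995: (48.30 + 15.80) / 92.00 × 100 = 64.10 / 92.00 × 100 = 70
Region A in 2025: (21.43 + 21.67) / 88.81 × 100 = 43.10 / 88.81 × 100 = 49

Region A in 1995: 70
Region A in 2025: 49
Higher: Region A in 1995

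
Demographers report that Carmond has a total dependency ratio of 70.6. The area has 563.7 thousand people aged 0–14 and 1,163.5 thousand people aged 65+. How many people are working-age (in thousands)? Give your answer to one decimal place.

Working-age: 2,446.5

Total dependency ratio = (youth + elderly) / working-age × 100
70.6 = (563.7 + 1,163.5) / W × 100
⇒ 2,446.5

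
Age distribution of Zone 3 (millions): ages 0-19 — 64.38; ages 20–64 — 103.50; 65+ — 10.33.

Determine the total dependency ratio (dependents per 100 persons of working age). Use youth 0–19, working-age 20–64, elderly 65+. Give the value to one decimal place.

Total dependency ratio: 72.2

Total dependency ratio = (64.38 + 10.33) / 103.50 × 100 = 74.71 / 103.50 × 100 = 72.2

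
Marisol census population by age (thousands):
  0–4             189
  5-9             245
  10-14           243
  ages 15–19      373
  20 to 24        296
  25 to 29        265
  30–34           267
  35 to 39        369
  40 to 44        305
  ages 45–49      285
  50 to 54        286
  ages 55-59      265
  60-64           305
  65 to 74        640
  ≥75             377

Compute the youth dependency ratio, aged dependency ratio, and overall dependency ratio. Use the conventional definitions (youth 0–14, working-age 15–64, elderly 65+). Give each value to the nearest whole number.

Youth dependency ratio: 22
Old-age dependency ratio: 34
Total dependency ratio: 56

0–14: 189 + 245 + 243 = 677
15–64: 373 + 296 + 265 + 267 + 369 + 305 + 285 + 286 + 265 + 305 = 3016
65+: 640 + 377 = 1017
Youth dependency ratio = 677 / 3016 × 100 = 22
Old-age dependency ratio = 1017 / 3016 × 100 = 34
Total dependency ratio = (677 + 1017) / 3016 × 100 = 1694 / 3016 × 100 = 56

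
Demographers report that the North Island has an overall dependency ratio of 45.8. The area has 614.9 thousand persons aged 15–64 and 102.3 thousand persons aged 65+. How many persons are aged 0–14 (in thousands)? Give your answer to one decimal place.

Aged 0–14: 179.3

Total dependency ratio = (youth + elderly) / working-age × 100
45.8 = (Y + 102.3) / 614.9 × 100
⇒ 179.3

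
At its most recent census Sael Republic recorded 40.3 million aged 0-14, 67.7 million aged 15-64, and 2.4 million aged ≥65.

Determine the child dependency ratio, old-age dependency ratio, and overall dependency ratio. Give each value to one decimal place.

Youth dependency ratio: 59.5
Old-age dependency ratio: 3.5
Total dependency ratio: 63.1

Youth dependency ratio = 40.3 / 67.7 × 100 = 59.5
Old-age dependency ratio = 2.4 / 67.7 × 100 = 3.5
Total dependency ratio = (40.3 + 2.4) / 67.7 × 100 = 42.7 / 67.7 × 100 = 63.1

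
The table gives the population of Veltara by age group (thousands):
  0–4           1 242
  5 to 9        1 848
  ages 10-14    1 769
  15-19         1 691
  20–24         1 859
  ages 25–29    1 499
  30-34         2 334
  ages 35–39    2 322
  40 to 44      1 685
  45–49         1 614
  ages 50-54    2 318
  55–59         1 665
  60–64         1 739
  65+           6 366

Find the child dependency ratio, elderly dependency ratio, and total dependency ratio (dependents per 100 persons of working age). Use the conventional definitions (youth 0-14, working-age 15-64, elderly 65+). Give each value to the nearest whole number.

Youth dependency ratio: 26
Old-age dependency ratio: 34
Total dependency ratio: 60

0–14: 1 242 + 1 848 + 1 769 = 4 859
15–64: 1 691 + 1 859 + 1 499 + 2 334 + 2 322 + 1 685 + 1 614 + 2 318 + 1 665 + 1 739 = 18 726
65+: 6 366
Youth dependency ratio = 4 859 / 18 726 × 100 = 26
Old-age dependency ratio = 6 366 / 18 726 × 100 = 34
Total dependency ratio = (4 859 + 6 366) / 18 726 × 100 = 11 225 / 18 726 × 100 = 60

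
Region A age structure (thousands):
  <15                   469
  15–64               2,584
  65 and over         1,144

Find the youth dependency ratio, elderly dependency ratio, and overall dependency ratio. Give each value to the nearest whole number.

Youth dependency ratio = 469 / 2,584 × 100 = 18
Old-age dependency ratio = 1,144 / 2,584 × 100 = 44
Total dependency ratio = (469 + 1,144) / 2,584 × 100 = 1,613 / 2,584 × 100 = 62

Youth dependency ratio: 18
Old-age dependency ratio: 44
Total dependency ratio: 62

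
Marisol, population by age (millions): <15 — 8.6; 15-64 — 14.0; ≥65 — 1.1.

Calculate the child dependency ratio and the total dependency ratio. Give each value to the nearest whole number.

Youth dependency ratio = 8.6 / 14.0 × 100 = 61
Total dependency ratio = (8.6 + 1.1) / 14.0 × 100 = 9.7 / 14.0 × 100 = 69

Youth dependency ratio: 61
Total dependency ratio: 69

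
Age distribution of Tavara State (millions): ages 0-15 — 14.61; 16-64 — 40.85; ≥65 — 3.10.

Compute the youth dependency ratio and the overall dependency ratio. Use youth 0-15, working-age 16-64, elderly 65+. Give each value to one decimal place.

Youth dependency ratio: 35.8
Total dependency ratio: 43.4

Youth dependency ratio = 14.61 / 40.85 × 100 = 35.8
Total dependency ratio = (14.61 + 3.10) / 40.85 × 100 = 17.71 / 40.85 × 100 = 43.4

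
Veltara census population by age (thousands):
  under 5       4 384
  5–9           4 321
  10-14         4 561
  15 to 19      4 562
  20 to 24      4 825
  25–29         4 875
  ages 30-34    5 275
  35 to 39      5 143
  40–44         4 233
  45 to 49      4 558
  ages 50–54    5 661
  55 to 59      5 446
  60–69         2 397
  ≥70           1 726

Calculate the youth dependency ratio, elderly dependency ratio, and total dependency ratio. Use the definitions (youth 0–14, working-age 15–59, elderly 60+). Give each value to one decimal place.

0–14: 4 384 + 4 321 + 4 561 = 13 266
15–59: 4 562 + 4 825 + 4 875 + 5 275 + 5 143 + 4 233 + 4 558 + 5 661 + 5 446 = 44 578
60+: 2 397 + 1 726 = 4 123
Youth dependency ratio = 13 266 / 44 578 × 100 = 29.8
Old-age dependency ratio = 4 123 / 44 578 × 100 = 9.2
Total dependency ratio = (13 266 + 4 123) / 44 578 × 100 = 17 389 / 44 578 × 100 = 39.0

Youth dependency ratio: 29.8
Old-age dependency ratio: 9.2
Total dependency ratio: 39.0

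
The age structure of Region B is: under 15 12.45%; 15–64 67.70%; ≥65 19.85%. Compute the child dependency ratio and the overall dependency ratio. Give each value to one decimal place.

Youth dependency ratio = 12.45 / 67.70 × 100 = 18.4
Total dependency ratio = (12.45 + 19.85) / 67.70 × 100 = 32.30 / 67.70 × 100 = 47.7

Youth dependency ratio: 18.4
Total dependency ratio: 47.7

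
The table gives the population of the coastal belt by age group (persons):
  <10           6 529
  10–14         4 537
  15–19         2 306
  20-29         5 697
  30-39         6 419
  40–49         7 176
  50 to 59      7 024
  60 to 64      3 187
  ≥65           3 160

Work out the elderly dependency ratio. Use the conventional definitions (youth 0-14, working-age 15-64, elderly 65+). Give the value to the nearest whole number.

0–14: 6 529 + 4 537 = 11 066
15–64: 2 306 + 5 697 + 6 419 + 7 176 + 7 024 + 3 187 = 31 809
65+: 3 160
Old-age dependency ratio = 3 160 / 31 809 × 100 = 10

Old-age dependency ratio: 10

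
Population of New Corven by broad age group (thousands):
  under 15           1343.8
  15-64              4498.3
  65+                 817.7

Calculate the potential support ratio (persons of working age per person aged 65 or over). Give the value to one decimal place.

Potential support ratio: 5.5

Potential support ratio = 4498.3 / 817.7 = 5.5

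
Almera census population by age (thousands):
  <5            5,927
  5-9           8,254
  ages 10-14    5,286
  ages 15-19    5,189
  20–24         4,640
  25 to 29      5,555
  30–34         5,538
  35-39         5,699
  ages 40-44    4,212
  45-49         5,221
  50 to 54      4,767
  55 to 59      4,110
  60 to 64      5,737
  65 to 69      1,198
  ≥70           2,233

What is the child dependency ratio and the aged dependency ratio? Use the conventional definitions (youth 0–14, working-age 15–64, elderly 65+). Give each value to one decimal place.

0–14: 5,927 + 8,254 + 5,286 = 19,467
15–64: 5,189 + 4,640 + 5,555 + 5,538 + 5,699 + 4,212 + 5,221 + 4,767 + 4,110 + 5,737 = 50,668
65+: 1,198 + 2,233 = 3,431
Youth dependency ratio = 19,467 / 50,668 × 100 = 38.4
Old-age dependency ratio = 3,431 / 50,668 × 100 = 6.8

Youth dependency ratio: 38.4
Old-age dependency ratio: 6.8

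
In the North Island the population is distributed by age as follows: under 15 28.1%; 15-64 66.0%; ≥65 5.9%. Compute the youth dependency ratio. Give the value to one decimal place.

Youth dependency ratio = 28.1 / 66.0 × 100 = 42.6

Youth dependency ratio: 42.6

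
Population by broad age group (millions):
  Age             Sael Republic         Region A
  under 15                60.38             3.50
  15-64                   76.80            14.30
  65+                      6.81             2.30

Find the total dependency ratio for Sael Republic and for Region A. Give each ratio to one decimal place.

Sael Republic: 87.5
Region A: 40.6

Sael Republic: (60.38 + 6.81) / 76.80 × 100 = 67.19 / 76.80 × 100 = 87.5
Region A: (3.50 + 2.30) / 14.30 × 100 = 5.80 / 14.30 × 100 = 40.6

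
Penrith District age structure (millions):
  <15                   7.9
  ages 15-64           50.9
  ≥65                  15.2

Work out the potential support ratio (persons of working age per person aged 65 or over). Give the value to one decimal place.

Potential support ratio: 3.3

Potential support ratio = 50.9 / 15.2 = 3.3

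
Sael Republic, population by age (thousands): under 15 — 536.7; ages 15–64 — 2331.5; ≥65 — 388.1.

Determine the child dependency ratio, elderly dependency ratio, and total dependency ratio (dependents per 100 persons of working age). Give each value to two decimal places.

Youth dependency ratio: 23.02
Old-age dependency ratio: 16.65
Total dependency ratio: 39.67

Youth dependency ratio = 536.7 / 2331.5 × 100 = 23.02
Old-age dependency ratio = 388.1 / 2331.5 × 100 = 16.65
Total dependency ratio = (536.7 + 388.1) / 2331.5 × 100 = 924.8 / 2331.5 × 100 = 39.67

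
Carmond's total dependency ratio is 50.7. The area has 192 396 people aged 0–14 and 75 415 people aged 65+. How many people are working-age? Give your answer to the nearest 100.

Working-age: 528 200

Total dependency ratio = (youth + elderly) / working-age × 100
50.7 = (192 396 + 75 415) / W × 100
⇒ 528 200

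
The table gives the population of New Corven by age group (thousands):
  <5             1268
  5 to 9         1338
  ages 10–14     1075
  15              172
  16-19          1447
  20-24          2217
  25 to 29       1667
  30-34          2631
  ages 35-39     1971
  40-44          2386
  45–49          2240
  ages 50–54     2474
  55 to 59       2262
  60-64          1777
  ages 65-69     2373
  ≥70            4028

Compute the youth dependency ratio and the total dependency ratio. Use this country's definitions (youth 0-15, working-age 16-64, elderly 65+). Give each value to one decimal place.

0–15: 1268 + 1338 + 1075 + 172 = 3853
16–64: 1447 + 2217 + 1667 + 2631 + 1971 + 2386 + 2240 + 2474 + 2262 + 1777 = 21072
65+: 2373 + 4028 = 6401
Youth dependency ratio = 3853 / 21072 × 100 = 18.3
Total dependency ratio = (3853 + 6401) / 21072 × 100 = 10254 / 21072 × 100 = 48.7

Youth dependency ratio: 18.3
Total dependency ratio: 48.7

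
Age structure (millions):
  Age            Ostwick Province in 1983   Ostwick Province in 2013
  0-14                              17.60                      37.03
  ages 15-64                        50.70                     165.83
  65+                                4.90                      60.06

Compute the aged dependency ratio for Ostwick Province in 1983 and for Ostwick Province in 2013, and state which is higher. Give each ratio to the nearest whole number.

Ostwick Province in 1983: 10
Ostwick Province in 2013: 36
Higher: Ostwick Province in 2013

Ostwick Province in 1983: 4.90 / 50.70 × 100 = 10
Ostwick Province in 2013: 60.06 / 165.83 × 100 = 36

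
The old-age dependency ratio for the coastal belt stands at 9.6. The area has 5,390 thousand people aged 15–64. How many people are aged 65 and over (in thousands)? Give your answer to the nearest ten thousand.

Aged 65 and over: 520

Old-age dependency ratio = elderly / working-age × 100
9.6 = E / 5,390 × 100
⇒ 520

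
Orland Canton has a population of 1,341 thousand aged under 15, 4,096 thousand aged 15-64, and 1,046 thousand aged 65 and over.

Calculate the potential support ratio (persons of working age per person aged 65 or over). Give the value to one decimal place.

Potential support ratio = 4,096 / 1,046 = 3.9

Potential support ratio: 3.9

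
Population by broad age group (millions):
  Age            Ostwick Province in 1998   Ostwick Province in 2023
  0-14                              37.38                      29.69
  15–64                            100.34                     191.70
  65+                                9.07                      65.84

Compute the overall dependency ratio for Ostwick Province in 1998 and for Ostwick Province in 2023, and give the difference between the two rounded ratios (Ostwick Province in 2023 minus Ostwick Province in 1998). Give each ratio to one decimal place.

Ostwick Province in 1998: 46.3
Ostwick Province in 2023: 49.8
Difference: +3.5

Ostwick Province in 1998: (37.38 + 9.07) / 100.34 × 100 = 46.45 / 100.34 × 100 = 46.3
Ostwick Province in 2023: (29.69 + 65.84) / 191.70 × 100 = 95.53 / 191.70 × 100 = 49.8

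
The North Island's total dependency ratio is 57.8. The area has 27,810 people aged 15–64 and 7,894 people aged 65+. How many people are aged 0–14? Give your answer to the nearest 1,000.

Total dependency ratio = (youth + elderly) / working-age × 100
57.8 = (Y + 7,894) / 27,810 × 100
⇒ 8,000

Aged 0–14: 8,000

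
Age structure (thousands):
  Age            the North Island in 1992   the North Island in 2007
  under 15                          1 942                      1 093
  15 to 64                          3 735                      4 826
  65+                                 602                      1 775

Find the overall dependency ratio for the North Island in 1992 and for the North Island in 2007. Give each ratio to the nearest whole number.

the North Island in 1992: (1 942 + 602) / 3 735 × 100 = 2 544 / 3 735 × 100 = 68
the North Island in 2007: (1 093 + 1 775) / 4 826 × 100 = 2 868 / 4 826 × 100 = 59

the North Island in 1992: 68
the North Island in 2007: 59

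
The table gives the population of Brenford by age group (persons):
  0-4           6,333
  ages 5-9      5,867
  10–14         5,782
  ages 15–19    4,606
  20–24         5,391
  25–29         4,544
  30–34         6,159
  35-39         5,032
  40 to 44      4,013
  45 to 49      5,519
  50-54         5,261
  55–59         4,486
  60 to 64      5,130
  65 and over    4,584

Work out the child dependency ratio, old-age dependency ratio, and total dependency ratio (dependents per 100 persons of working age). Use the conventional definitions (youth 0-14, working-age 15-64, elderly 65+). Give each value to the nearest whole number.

0–14: 6,333 + 5,867 + 5,782 = 17,982
15–64: 4,606 + 5,391 + 4,544 + 6,159 + 5,032 + 4,013 + 5,519 + 5,261 + 4,486 + 5,130 = 50,141
65+: 4,584
Youth dependency ratio = 17,982 / 50,141 × 100 = 36
Old-age dependency ratio = 4,584 / 50,141 × 100 = 9
Total dependency ratio = (17,982 + 4,584) / 50,141 × 100 = 22,566 / 50,141 × 100 = 45

Youth dependency ratio: 36
Old-age dependency ratio: 9
Total dependency ratio: 45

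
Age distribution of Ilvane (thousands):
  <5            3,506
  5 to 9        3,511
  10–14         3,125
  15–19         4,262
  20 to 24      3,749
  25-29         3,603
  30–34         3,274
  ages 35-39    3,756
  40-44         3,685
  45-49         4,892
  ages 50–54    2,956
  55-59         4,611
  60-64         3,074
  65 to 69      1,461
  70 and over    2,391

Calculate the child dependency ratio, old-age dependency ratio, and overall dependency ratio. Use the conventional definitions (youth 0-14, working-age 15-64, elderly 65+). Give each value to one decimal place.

0–14: 3,506 + 3,511 + 3,125 = 10,142
15–64: 4,262 + 3,749 + 3,603 + 3,274 + 3,756 + 3,685 + 4,892 + 2,956 + 4,611 + 3,074 = 37,862
65+: 1,461 + 2,391 = 3,852
Youth dependency ratio = 10,142 / 37,862 × 100 = 26.8
Old-age dependency ratio = 3,852 / 37,862 × 100 = 10.2
Total dependency ratio = (10,142 + 3,852) / 37,862 × 100 = 13,994 / 37,862 × 100 = 37.0

Youth dependency ratio: 26.8
Old-age dependency ratio: 10.2
Total dependency ratio: 37.0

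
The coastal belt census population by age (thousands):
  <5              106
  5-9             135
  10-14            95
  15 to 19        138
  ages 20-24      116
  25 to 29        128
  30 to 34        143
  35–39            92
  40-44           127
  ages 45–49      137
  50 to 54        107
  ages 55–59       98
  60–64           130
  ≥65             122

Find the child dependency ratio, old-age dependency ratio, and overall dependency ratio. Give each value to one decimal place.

Youth dependency ratio: 27.6
Old-age dependency ratio: 10.0
Total dependency ratio: 37.7

0–14: 106 + 135 + 95 = 336
15–64: 138 + 116 + 128 + 143 + 92 + 127 + 137 + 107 + 98 + 130 = 1,216
65+: 122
Youth dependency ratio = 336 / 1,216 × 100 = 27.6
Old-age dependency ratio = 122 / 1,216 × 100 = 10.0
Total dependency ratio = (336 + 122) / 1,216 × 100 = 458 / 1,216 × 100 = 37.7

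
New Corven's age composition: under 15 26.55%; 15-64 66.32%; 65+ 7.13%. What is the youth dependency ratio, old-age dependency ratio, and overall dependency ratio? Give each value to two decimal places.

Youth dependency ratio: 40.03
Old-age dependency ratio: 10.75
Total dependency ratio: 50.78

Youth dependency ratio = 26.55 / 66.32 × 100 = 40.03
Old-age dependency ratio = 7.13 / 66.32 × 100 = 10.75
Total dependency ratio = (26.55 + 7.13) / 66.32 × 100 = 33.68 / 66.32 × 100 = 50.78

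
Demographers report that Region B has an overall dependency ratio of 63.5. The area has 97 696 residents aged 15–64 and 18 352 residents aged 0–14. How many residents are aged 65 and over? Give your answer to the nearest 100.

Total dependency ratio = (youth + elderly) / working-age × 100
63.5 = (18 352 + E) / 97 696 × 100
⇒ 43 700

Aged 65 and over: 43 700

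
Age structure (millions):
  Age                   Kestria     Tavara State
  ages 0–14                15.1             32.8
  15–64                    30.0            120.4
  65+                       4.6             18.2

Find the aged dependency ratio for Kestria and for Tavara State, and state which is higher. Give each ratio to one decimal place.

Kestria: 15.3
Tavara State: 15.1
Higher: Kestria

Kestria: 4.6 / 30.0 × 100 = 15.3
Tavara State: 18.2 / 120.4 × 100 = 15.1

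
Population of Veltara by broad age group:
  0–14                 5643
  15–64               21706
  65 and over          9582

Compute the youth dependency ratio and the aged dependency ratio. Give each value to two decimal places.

Youth dependency ratio: 26.00
Old-age dependency ratio: 44.14

Youth dependency ratio = 5643 / 21706 × 100 = 26.00
Old-age dependency ratio = 9582 / 21706 × 100 = 44.14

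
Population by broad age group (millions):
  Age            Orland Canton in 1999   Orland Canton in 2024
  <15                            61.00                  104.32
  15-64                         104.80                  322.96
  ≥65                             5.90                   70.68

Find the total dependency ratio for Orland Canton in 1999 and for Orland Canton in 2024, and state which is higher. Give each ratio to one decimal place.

Orland Canton in 1999: 63.8
Orland Canton in 2024: 54.2
Higher: Orland Canton in 1999

Orland Canton in 1999: (61.00 + 5.90) / 104.80 × 100 = 66.90 / 104.80 × 100 = 63.8
Orland Canton in 2024: (104.32 + 70.68) / 322.96 × 100 = 175.00 / 322.96 × 100 = 54.2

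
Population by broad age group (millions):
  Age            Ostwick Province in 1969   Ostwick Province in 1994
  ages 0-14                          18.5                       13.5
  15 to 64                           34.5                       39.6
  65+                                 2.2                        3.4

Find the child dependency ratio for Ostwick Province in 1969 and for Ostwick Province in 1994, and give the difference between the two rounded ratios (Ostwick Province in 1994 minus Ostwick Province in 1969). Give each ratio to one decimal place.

Ostwick Province in 1969: 53.6
Ostwick Province in 1994: 34.1
Difference: -19.5

Ostwick Province in 1969: 18.5 / 34.5 × 100 = 53.6
Ostwick Province in 1994: 13.5 / 39.6 × 100 = 34.1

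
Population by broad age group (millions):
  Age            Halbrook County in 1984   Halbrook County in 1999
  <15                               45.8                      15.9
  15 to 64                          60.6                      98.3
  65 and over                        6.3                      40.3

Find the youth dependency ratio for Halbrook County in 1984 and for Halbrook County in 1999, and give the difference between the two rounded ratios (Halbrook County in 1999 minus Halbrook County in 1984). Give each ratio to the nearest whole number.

Halbrook County in 1984: 45.8 / 60.6 × 100 = 76
Halbrook County in 1999: 15.9 / 98.3 × 100 = 16

Halbrook County in 1984: 76
Halbrook County in 1999: 16
Difference: -60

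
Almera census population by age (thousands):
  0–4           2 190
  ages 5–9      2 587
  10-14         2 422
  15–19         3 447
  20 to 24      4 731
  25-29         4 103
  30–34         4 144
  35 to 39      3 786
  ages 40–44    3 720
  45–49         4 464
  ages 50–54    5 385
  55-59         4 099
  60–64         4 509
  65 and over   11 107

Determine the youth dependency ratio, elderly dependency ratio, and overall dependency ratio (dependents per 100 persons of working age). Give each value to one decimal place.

Youth dependency ratio: 17.0
Old-age dependency ratio: 26.2
Total dependency ratio: 43.2

0–14: 2 190 + 2 587 + 2 422 = 7 199
15–64: 3 447 + 4 731 + 4 103 + 4 144 + 3 786 + 3 720 + 4 464 + 5 385 + 4 099 + 4 509 = 42 388
65+: 11 107
Youth dependency ratio = 7 199 / 42 388 × 100 = 17.0
Old-age dependency ratio = 11 107 / 42 388 × 100 = 26.2
Total dependency ratio = (7 199 + 11 107) / 42 388 × 100 = 18 306 / 42 388 × 100 = 43.2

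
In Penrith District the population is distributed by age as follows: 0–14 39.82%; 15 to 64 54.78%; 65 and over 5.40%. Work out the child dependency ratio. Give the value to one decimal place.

Youth dependency ratio: 72.7

Youth dependency ratio = 39.82 / 54.78 × 100 = 72.7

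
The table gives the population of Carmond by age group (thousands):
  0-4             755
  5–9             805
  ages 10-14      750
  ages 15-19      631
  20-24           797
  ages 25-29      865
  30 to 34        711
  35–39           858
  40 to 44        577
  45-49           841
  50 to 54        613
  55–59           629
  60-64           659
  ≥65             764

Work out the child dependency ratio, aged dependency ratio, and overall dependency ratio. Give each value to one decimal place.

0–14: 755 + 805 + 750 = 2,310
15–64: 631 + 797 + 865 + 711 + 858 + 577 + 841 + 613 + 629 + 659 = 7,181
65+: 764
Youth dependency ratio = 2,310 / 7,181 × 100 = 32.2
Old-age dependency ratio = 764 / 7,181 × 100 = 10.6
Total dependency ratio = (2,310 + 764) / 7,181 × 100 = 3,074 / 7,181 × 100 = 42.8

Youth dependency ratio: 32.2
Old-age dependency ratio: 10.6
Total dependency ratio: 42.8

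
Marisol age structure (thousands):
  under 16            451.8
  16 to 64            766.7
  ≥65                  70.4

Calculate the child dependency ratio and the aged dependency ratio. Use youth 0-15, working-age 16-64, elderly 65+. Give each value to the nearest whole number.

Youth dependency ratio: 59
Old-age dependency ratio: 9

Youth dependency ratio = 451.8 / 766.7 × 100 = 59
Old-age dependency ratio = 70.4 / 766.7 × 100 = 9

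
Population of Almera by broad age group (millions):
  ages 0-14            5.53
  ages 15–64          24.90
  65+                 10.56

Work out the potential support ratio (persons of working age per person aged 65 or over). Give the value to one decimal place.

Potential support ratio: 2.4

Potential support ratio = 24.90 / 10.56 = 2.4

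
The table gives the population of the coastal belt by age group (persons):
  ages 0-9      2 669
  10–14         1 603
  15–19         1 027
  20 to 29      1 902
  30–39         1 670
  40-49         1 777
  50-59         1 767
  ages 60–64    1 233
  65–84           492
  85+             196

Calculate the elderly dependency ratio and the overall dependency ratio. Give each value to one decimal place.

0–14: 2 669 + 1 603 = 4 272
15–64: 1 027 + 1 902 + 1 670 + 1 777 + 1 767 + 1 233 = 9 376
65+: 492 + 196 = 688
Old-age dependency ratio = 688 / 9 376 × 100 = 7.3
Total dependency ratio = (4 272 + 688) / 9 376 × 100 = 4 960 / 9 376 × 100 = 52.9

Old-age dependency ratio: 7.3
Total dependency ratio: 52.9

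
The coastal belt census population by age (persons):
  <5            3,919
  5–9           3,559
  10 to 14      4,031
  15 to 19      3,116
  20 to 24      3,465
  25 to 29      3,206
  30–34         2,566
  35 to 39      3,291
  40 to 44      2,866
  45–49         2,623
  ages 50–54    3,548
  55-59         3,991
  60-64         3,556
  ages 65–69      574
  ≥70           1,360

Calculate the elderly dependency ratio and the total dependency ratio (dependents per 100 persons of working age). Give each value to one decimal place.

0–14: 3,919 + 3,559 + 4,031 = 11,509
15–64: 3,116 + 3,465 + 3,206 + 2,566 + 3,291 + 2,866 + 2,623 + 3,548 + 3,991 + 3,556 = 32,228
65+: 574 + 1,360 = 1,934
Old-age dependency ratio = 1,934 / 32,228 × 100 = 6.0
Total dependency ratio = (11,509 + 1,934) / 32,228 × 100 = 13,443 / 32,228 × 100 = 41.7

Old-age dependency ratio: 6.0
Total dependency ratio: 41.7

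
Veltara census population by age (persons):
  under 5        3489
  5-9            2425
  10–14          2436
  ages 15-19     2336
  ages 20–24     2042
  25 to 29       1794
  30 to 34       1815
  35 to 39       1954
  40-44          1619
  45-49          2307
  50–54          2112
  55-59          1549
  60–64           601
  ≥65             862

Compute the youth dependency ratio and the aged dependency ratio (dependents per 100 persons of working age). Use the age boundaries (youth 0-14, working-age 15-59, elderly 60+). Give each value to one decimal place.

Youth dependency ratio: 47.6
Old-age dependency ratio: 8.3

0–14: 3489 + 2425 + 2436 = 8350
15–59: 2336 + 2042 + 1794 + 1815 + 1954 + 1619 + 2307 + 2112 + 1549 = 17528
60+: 601 + 862 = 1463
Youth dependency ratio = 8350 / 17528 × 100 = 47.6
Old-age dependency ratio = 1463 / 17528 × 100 = 8.3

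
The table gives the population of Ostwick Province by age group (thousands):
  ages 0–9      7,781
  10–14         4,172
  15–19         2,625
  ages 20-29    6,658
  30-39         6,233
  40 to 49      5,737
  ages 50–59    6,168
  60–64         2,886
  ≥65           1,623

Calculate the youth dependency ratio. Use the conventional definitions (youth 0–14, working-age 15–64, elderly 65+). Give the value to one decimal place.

0–14: 7,781 + 4,172 = 11,953
15–64: 2,625 + 6,658 + 6,233 + 5,737 + 6,168 + 2,886 = 30,307
65+: 1,623
Youth dependency ratio = 11,953 / 30,307 × 100 = 39.4

Youth dependency ratio: 39.4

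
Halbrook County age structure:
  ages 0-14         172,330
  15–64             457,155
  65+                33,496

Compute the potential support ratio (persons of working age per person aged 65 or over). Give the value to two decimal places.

Potential support ratio = 457,155 / 33,496 = 13.65

Potential support ratio: 13.65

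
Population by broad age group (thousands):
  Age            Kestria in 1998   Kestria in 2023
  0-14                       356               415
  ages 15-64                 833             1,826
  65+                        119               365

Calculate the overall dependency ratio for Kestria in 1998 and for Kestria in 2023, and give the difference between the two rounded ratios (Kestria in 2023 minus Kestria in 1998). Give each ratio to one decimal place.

Kestria in 1998: (356 + 119) / 833 × 100 = 475 / 833 × 100 = 57.0
Kestria in 2023: (415 + 365) / 1,826 × 100 = 780 / 1,826 × 100 = 42.7

Kestria in 1998: 57.0
Kestria in 2023: 42.7
Difference: -14.3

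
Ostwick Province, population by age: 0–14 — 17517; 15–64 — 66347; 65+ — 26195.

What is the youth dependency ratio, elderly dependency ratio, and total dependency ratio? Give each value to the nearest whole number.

Youth dependency ratio = 17517 / 66347 × 100 = 26
Old-age dependency ratio = 26195 / 66347 × 100 = 39
Total dependency ratio = (17517 + 26195) / 66347 × 100 = 43712 / 66347 × 100 = 66

Youth dependency ratio: 26
Old-age dependency ratio: 39
Total dependency ratio: 66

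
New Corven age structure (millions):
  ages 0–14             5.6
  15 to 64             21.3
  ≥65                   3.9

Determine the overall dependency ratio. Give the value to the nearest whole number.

Total dependency ratio = (5.6 + 3.9) / 21.3 × 100 = 9.5 / 21.3 × 100 = 45

Total dependency ratio: 45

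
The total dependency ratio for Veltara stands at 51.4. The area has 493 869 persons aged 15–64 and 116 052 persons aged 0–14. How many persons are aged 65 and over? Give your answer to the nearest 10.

Total dependency ratio = (youth + elderly) / working-age × 100
51.4 = (116 052 + E) / 493 869 × 100
⇒ 137 800

Aged 65 and over: 137 800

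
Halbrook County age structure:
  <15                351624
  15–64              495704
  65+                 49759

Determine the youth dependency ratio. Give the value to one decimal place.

Youth dependency ratio: 70.9

Youth dependency ratio = 351624 / 495704 × 100 = 70.9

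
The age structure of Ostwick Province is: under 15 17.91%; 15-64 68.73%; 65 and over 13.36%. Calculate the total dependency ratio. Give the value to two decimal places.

Total dependency ratio: 45.50

Total dependency ratio = (17.91 + 13.36) / 68.73 × 100 = 31.27 / 68.73 × 100 = 45.50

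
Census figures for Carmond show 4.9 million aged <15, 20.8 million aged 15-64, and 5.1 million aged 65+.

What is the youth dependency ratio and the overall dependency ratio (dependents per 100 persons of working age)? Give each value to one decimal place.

Youth dependency ratio: 23.6
Total dependency ratio: 48.1

Youth dependency ratio = 4.9 / 20.8 × 100 = 23.6
Total dependency ratio = (4.9 + 5.1) / 20.8 × 100 = 10.0 / 20.8 × 100 = 48.1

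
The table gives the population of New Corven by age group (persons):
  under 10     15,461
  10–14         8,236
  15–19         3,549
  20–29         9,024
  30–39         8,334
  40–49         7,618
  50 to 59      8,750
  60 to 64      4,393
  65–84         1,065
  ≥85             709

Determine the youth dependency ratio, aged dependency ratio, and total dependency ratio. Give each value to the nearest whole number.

Youth dependency ratio: 57
Old-age dependency ratio: 4
Total dependency ratio: 61

0–14: 15,461 + 8,236 = 23,697
15–64: 3,549 + 9,024 + 8,334 + 7,618 + 8,750 + 4,393 = 41,668
65+: 1,065 + 709 = 1,774
Youth dependency ratio = 23,697 / 41,668 × 100 = 57
Old-age dependency ratio = 1,774 / 41,668 × 100 = 4
Total dependency ratio = (23,697 + 1,774) / 41,668 × 100 = 25,471 / 41,668 × 100 = 61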